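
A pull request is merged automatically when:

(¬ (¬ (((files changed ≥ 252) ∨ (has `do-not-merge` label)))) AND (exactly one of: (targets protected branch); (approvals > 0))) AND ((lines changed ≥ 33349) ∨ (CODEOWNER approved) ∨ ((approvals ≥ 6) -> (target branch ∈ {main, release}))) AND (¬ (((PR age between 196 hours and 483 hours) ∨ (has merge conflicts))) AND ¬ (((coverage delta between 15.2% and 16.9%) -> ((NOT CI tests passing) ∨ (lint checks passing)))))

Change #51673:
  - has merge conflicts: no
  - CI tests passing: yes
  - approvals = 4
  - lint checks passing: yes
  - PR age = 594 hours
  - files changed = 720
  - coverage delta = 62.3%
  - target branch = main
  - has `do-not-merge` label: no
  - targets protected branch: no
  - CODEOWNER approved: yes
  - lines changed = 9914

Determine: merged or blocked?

Blocked

Atomic conditions:
  files changed ≥ 252: 720 ≥ 252 is true
  has `do-not-merge` label: no → false
  targets protected branch: no → false
  approvals > 0: 4 > 0 is true
  lines changed ≥ 33349: 9914 ≥ 33349 is false
  CODEOWNER approved: yes → true
  approvals ≥ 6: 4 ≥ 6 is false
  target branch ∈ {main, release}: main is in the set → true
  PR age between 196 hours and 483 hours: 594 in [196, 483] is false
  has merge conflicts: no → false
  coverage delta between 15.2% and 16.9%: 62.3 in [15.2, 16.9] is false
  NOT CI tests passing: yes → false
  lint checks passing: yes → true
Combine:
[1.1.1.1] true OR false = true
[1.1.1] NOT true = false
[1.1] NOT false = true
[1.2] exactly-one(false, true) = true
[1] true AND true = true
[2.3] false → true (antecedent false ⇒ implication holds) = true
[2] false OR true OR true = true
[3.1.1] false OR false = false
[3.1] NOT false = true
[3.2.1.2] false OR true = true
[3.2.1] false → true (antecedent false ⇒ implication holds) = true
[3.2] NOT true = false
[3] true AND false = false
[root] true AND true AND false = false
Overall: false → blocked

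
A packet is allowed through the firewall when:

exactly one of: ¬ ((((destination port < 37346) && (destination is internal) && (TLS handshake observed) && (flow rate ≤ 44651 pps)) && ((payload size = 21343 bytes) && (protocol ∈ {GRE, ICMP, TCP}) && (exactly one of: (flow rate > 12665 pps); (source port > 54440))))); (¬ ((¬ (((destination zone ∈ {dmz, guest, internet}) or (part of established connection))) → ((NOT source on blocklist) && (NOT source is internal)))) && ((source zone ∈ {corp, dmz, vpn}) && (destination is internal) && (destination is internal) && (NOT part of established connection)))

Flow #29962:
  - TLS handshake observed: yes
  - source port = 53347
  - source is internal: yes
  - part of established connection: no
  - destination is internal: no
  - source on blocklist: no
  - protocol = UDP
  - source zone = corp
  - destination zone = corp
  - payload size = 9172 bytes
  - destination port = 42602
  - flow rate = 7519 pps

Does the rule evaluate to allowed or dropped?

Allowed

Atomic conditions:
  destination port < 37346: 42602 < 37346 is false
  destination is internal: no → false
  TLS handshake observed: yes → true
  flow rate ≤ 44651 pps: 7519 ≤ 44651 is true
  payload size = 21343 bytes: 9172 == 21343 is false
  protocol ∈ {GRE, ICMP, TCP}: UDP is not in the set → false
  flow rate > 12665 pps: 7519 > 12665 is false
  source port > 54440: 53347 > 54440 is false
  destination zone ∈ {dmz, guest, internet}: corp is not in the set → false
  part of established connection: no → false
  NOT source on blocklist: no → true
  NOT source is internal: yes → false
  source zone ∈ {corp, dmz, vpn}: corp is in the set → true
  NOT part of established connection: no → true
Combine:
[1.1.1] false AND false AND true AND true = false
[1.1.2.3] exactly-one(false, false) = false
[1.1.2] false AND false AND false = false
[1.1] false AND false = false
[1] NOT false = true
[2.1.1.1.1] false OR false = false
[2.1.1.1] NOT false = true
[2.1.1.2] true AND false = false
[2.1.1] true → false = false
[2.1] NOT false = true
[2.2] true AND false AND false AND true = false
[2] true AND false = false
[root] exactly-one(true, false) = true
Overall: true → allowed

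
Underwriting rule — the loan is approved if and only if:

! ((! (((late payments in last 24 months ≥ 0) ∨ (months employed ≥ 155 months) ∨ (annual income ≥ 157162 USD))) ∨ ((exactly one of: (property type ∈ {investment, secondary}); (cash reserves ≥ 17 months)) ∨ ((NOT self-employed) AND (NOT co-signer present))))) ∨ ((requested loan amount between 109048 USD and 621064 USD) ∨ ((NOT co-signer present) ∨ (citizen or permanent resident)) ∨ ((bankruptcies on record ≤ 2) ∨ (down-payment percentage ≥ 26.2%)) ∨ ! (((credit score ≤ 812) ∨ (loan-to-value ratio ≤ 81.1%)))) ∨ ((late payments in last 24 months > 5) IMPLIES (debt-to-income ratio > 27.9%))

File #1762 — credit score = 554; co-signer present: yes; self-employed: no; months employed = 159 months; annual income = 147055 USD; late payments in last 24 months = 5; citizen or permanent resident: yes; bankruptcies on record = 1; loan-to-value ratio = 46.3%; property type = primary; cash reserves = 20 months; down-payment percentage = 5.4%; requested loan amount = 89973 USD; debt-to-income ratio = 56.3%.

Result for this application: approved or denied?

Atomic conditions:
  late payments in last 24 months ≥ 0: 5 ≥ 0 is true
  months employed ≥ 155 months: 159 ≥ 155 is true
  annual income ≥ 157162 USD: 147055 ≥ 157162 is false
  property type ∈ {investment, secondary}: primary is not in the set → false
  cash reserves ≥ 17 months: 20 ≥ 17 is true
  NOT self-employed: no → true
  NOT co-signer present: yes → false
  requested loan amount between 109048 USD and 621064 USD: 89973 in [109048, 621064] is false
  citizen or permanent resident: yes → true
  bankruptcies on record ≤ 2: 1 ≤ 2 is true
  down-payment percentage ≥ 26.2%: 5.4 ≥ 26.2 is false
  credit score ≤ 812: 554 ≤ 812 is true
  loan-to-value ratio ≤ 81.1%: 46.3 ≤ 81.1 is true
  late payments in last 24 months > 5: 5 > 5 is false
  debt-to-income ratio > 27.9%: 56.3 > 27.9 is true
Combine:
[1.1.1.1] true OR true OR false = true
[1.1.1] NOT true = false
[1.1.2.1] exactly-one(false, true) = true
[1.1.2.2] true AND false = false
[1.1.2] true OR false = true
[1.1] false OR true = true
[1] NOT true = false
[2.2] false OR true = true
[2.3] true OR false = true
[2.4.1] true OR true = true
[2.4] NOT true = false
[2] false OR true OR true OR false = true
[3] false → true (antecedent false ⇒ implication holds) = true
[root] false OR true OR true = true
Overall: true → approved

Approved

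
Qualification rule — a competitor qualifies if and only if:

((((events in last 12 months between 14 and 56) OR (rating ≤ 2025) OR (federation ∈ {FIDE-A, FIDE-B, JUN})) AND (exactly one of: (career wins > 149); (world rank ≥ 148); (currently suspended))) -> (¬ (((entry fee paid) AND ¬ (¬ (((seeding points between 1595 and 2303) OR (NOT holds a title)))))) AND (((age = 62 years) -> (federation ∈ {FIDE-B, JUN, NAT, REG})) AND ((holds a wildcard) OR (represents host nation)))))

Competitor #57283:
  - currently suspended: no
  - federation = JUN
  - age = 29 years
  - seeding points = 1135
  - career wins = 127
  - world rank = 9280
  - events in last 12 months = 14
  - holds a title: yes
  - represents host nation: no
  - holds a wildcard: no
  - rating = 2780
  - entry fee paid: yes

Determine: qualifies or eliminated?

Eliminated

Atomic conditions:
  events in last 12 months between 14 and 56: 14 in [14, 56] is true
  rating ≤ 2025: 2780 ≤ 2025 is false
  federation ∈ {FIDE-A, FIDE-B, JUN}: JUN is in the set → true
  career wins > 149: 127 > 149 is false
  world rank ≥ 148: 9280 ≥ 148 is true
  currently suspended: no → false
  entry fee paid: yes → true
  seeding points between 1595 and 2303: 1135 in [1595, 2303] is false
  NOT holds a title: yes → false
  age = 62 years: 29 == 62 is false
  federation ∈ {FIDE-B, JUN, NAT, REG}: JUN is in the set → true
  holds a wildcard: no → false
  represents host nation: no → false
Combine:
[1.1] true OR false OR true = true
[1.2] exactly-one(false, true, false) = true
[1] true AND true = true
[2.1.1.2.1.1] false OR false = false
[2.1.1.2.1] NOT false = true
[2.1.1.2] NOT true = false
[2.1.1] true AND false = false
[2.1] NOT false = true
[2.2.1] false → true (antecedent false ⇒ implication holds) = true
[2.2.2] false OR false = false
[2.2] true AND false = false
[2] true AND false = false
[root] true → false = false
Overall: false → eliminated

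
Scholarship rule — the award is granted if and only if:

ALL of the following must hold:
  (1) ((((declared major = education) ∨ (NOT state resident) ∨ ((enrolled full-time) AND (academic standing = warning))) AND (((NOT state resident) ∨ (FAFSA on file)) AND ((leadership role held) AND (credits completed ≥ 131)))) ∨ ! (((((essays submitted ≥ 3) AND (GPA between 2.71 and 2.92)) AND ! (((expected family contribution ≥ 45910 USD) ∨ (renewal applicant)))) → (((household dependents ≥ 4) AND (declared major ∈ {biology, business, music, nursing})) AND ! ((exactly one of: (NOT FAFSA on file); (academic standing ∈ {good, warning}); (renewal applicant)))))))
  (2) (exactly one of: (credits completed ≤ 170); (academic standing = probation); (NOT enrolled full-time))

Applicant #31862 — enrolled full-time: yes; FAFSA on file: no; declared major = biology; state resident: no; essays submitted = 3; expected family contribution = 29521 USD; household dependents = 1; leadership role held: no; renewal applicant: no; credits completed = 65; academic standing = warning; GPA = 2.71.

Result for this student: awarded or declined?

Awarded

Atomic conditions:
  declared major = education: biology == education is false
  NOT state resident: no → true
  enrolled full-time: yes → true
  academic standing = warning: warning == warning is true
  FAFSA on file: no → false
  leadership role held: no → false
  credits completed ≥ 131: 65 ≥ 131 is false
  essays submitted ≥ 3: 3 ≥ 3 is true
  GPA between 2.71 and 2.92: 2.71 in [2.71, 2.92] is true
  expected family contribution ≥ 45910 USD: 29521 ≥ 45910 is false
  renewal applicant: no → false
  household dependents ≥ 4: 1 ≥ 4 is false
  declared major ∈ {biology, business, music, nursing}: biology is in the set → true
  NOT FAFSA on file: no → true
  academic standing ∈ {good, warning}: warning is in the set → true
  credits completed ≤ 170: 65 ≤ 170 is true
  academic standing = probation: warning == probation is false
  NOT enrolled full-time: yes → false
Combine:
[1.1.1.3] true AND true = true
[1.1.1] false OR true OR true = true
[1.1.2.1] true OR false = true
[1.1.2.2] false AND false = false
[1.1.2] true AND false = false
[1.1] true AND false = false
[1.2.1.1.1] true AND true = true
[1.2.1.1.2.1] false OR false = false
[1.2.1.1.2] NOT false = true
[1.2.1.1] true AND true = true
[1.2.1.2.1] false AND true = false
[1.2.1.2.2.1] exactly-one(true, true, false) = false
[1.2.1.2.2] NOT false = true
[1.2.1.2] false AND true = false
[1.2.1] true → false = false
[1.2] NOT false = true
[1] false OR true = true
[2] exactly-one(true, false, false) = true
[root] true AND true = true
Overall: true → awarded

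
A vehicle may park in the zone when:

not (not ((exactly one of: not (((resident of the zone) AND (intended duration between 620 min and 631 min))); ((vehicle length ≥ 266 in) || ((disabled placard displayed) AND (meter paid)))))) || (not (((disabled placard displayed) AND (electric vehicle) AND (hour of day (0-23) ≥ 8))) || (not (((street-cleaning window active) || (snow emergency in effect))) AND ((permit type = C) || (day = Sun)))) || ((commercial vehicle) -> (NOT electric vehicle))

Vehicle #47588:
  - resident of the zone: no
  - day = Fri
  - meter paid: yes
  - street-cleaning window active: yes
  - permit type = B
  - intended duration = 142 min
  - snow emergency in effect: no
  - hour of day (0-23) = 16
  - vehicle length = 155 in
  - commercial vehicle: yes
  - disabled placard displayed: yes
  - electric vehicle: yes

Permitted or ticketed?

Ticketed

Atomic conditions:
  resident of the zone: no → false
  intended duration between 620 min and 631 min: 142 in [620, 631] is false
  vehicle length ≥ 266 in: 155 ≥ 266 is false
  disabled placard displayed: yes → true
  meter paid: yes → true
  electric vehicle: yes → true
  hour of day (0-23) ≥ 8: 16 ≥ 8 is true
  street-cleaning window active: yes → true
  snow emergency in effect: no → false
  permit type = C: B == C is false
  day = Sun: Fri == Sun is false
  commercial vehicle: yes → true
  NOT electric vehicle: yes → false
Combine:
[1.1.1.1.1] false AND false = false
[1.1.1.1] NOT false = true
[1.1.1.2.2] true AND true = true
[1.1.1.2] false OR true = true
[1.1.1] exactly-one(true, true) = false
[1.1] NOT false = true
[1] NOT true = false
[2.1.1] true AND true AND true = true
[2.1] NOT true = false
[2.2.1.1] true OR false = true
[2.2.1] NOT true = false
[2.2.2] false OR false = false
[2.2] false AND false = false
[2] false OR false = false
[3] true → false = false
[root] false OR false OR false = false
Overall: false → ticketed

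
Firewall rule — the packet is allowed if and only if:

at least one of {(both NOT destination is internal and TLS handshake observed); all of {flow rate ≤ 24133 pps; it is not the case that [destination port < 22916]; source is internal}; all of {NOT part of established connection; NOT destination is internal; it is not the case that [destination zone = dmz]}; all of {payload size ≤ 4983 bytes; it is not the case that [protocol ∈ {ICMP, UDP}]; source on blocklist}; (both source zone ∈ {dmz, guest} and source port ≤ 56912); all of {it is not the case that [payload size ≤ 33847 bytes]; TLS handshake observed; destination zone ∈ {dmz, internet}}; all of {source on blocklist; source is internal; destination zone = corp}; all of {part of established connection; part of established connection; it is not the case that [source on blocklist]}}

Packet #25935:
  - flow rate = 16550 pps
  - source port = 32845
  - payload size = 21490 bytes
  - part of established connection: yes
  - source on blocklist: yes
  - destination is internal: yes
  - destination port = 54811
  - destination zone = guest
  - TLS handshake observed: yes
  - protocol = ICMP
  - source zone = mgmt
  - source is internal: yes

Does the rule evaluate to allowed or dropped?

Atomic conditions:
  NOT destination is internal: yes → false
  TLS handshake observed: yes → true
  flow rate ≤ 24133 pps: 16550 ≤ 24133 is true
  destination port < 22916: 54811 < 22916 is false
  source is internal: yes → true
  NOT part of established connection: yes → false
  destination zone = dmz: guest == dmz is false
  payload size ≤ 4983 bytes: 21490 ≤ 4983 is false
  protocol ∈ {ICMP, UDP}: ICMP is in the set → true
  source on blocklist: yes → true
  source zone ∈ {dmz, guest}: mgmt is not in the set → false
  source port ≤ 56912: 32845 ≤ 56912 is true
  payload size ≤ 33847 bytes: 21490 ≤ 33847 is true
  destination zone ∈ {dmz, internet}: guest is not in the set → false
  destination zone = corp: guest == corp is false
  part of established connection: yes → true
Combine:
[1] false AND true = false
[2.2] NOT false = true
[2] true AND true AND true = true
[3.3] NOT false = true
[3] false AND false AND true = false
[4.2] NOT true = false
[4] false AND false AND true = false
[5] false AND true = false
[6.1] NOT true = false
[6] false AND true AND false = false
[7] true AND true AND false = false
[8.3] NOT true = false
[8] true AND true AND false = false
[root] false OR true OR false OR false OR false OR false OR false OR false = true
Overall: true → allowed

Allowed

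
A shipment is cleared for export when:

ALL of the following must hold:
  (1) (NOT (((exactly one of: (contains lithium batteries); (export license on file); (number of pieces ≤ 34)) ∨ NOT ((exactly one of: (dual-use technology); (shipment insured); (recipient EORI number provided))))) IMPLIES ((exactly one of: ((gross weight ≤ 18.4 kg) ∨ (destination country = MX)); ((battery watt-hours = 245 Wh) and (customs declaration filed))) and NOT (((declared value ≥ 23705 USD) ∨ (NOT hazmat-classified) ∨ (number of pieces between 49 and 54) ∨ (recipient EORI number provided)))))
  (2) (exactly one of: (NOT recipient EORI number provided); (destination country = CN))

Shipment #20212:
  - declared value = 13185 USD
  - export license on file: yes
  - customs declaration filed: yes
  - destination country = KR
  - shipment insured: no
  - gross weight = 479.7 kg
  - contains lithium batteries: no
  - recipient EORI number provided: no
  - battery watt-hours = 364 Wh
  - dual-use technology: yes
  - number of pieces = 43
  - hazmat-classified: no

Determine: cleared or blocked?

Atomic conditions:
  contains lithium batteries: no → false
  export license on file: yes → true
  number of pieces ≤ 34: 43 ≤ 34 is false
  dual-use technology: yes → true
  shipment insured: no → false
  recipient EORI number provided: no → false
  gross weight ≤ 18.4 kg: 479.7 ≤ 18.4 is false
  destination country = MX: KR == MX is false
  battery watt-hours = 245 Wh: 364 == 245 is false
  customs declaration filed: yes → true
  declared value ≥ 23705 USD: 13185 ≥ 23705 is false
  NOT hazmat-classified: no → true
  number of pieces between 49 and 54: 43 in [49, 54] is false
  NOT recipient EORI number provided: no → true
  destination country = CN: KR == CN is false
Combine:
[1.1.1.1] exactly-one(false, true, false) = true
[1.1.1.2.1] exactly-one(true, false, false) = true
[1.1.1.2] NOT true = false
[1.1.1] true OR false = true
[1.1] NOT true = false
[1.2.1.1] false OR false = false
[1.2.1.2] false AND true = false
[1.2.1] exactly-one(false, false) = false
[1.2.2.1] false OR true OR false OR false = true
[1.2.2] NOT true = false
[1.2] false AND false = false
[1] false → false (antecedent false ⇒ implication holds) = true
[2] exactly-one(true, false) = true
[root] true AND true = true
Overall: true → cleared

Cleared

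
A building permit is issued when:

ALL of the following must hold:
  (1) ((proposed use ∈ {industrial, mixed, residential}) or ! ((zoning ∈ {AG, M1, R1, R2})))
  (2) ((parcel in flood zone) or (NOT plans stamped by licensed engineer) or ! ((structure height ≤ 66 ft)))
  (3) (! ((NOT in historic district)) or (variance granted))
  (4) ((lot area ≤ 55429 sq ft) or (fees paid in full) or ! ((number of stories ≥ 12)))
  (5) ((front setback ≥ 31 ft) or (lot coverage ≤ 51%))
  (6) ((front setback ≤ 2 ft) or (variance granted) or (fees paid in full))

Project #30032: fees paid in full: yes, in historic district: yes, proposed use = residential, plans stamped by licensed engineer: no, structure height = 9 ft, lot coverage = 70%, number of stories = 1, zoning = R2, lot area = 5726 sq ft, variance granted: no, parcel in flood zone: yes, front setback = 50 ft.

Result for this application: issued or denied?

Atomic conditions:
  proposed use ∈ {industrial, mixed, residential}: residential is in the set → true
  zoning ∈ {AG, M1, R1, R2}: R2 is in the set → true
  parcel in flood zone: yes → true
  NOT plans stamped by licensed engineer: no → true
  structure height ≤ 66 ft: 9 ≤ 66 is true
  NOT in historic district: yes → false
  variance granted: no → false
  lot area ≤ 55429 sq ft: 5726 ≤ 55429 is true
  fees paid in full: yes → true
  number of stories ≥ 12: 1 ≥ 12 is false
  front setback ≥ 31 ft: 50 ≥ 31 is true
  lot coverage ≤ 51%: 70 ≤ 51 is false
  front setback ≤ 2 ft: 50 ≤ 2 is false
Combine:
[1.2] NOT true = false
[1] true OR false = true
[2.3] NOT true = false
[2] true OR true OR false = true
[3.1] NOT false = true
[3] true OR false = true
[4.3] NOT false = true
[4] true OR true OR true = true
[5] true OR false = true
[6] false OR false OR true = true
[root] true AND true AND true AND true AND true AND true = true
Overall: true → issued

Issued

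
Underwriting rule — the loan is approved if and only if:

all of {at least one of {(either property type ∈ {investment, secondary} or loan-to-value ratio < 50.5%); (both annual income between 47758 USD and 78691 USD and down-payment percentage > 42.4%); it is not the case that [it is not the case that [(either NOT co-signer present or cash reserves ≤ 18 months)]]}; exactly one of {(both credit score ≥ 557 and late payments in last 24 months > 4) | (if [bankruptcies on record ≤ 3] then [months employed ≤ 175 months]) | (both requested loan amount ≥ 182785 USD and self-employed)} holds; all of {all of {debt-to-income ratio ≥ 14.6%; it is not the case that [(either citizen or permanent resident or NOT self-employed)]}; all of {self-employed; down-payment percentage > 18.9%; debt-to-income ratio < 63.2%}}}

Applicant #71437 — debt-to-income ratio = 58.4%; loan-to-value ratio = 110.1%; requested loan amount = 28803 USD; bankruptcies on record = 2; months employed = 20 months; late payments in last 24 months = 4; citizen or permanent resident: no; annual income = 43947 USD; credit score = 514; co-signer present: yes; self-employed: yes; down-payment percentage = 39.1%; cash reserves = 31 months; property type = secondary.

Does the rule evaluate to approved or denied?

Atomic conditions:
  property type ∈ {investment, secondary}: secondary is in the set → true
  loan-to-value ratio < 50.5%: 110.1 < 50.5 is false
  annual income between 47758 USD and 78691 USD: 43947 in [47758, 78691] is false
  down-payment percentage > 42.4%: 39.1 > 42.4 is false
  NOT co-signer present: yes → false
  cash reserves ≤ 18 months: 31 ≤ 18 is false
  credit score ≥ 557: 514 ≥ 557 is false
  late payments in last 24 months > 4: 4 > 4 is false
  bankruptcies on record ≤ 3: 2 ≤ 3 is true
  months employed ≤ 175 months: 20 ≤ 175 is true
  requested loan amount ≥ 182785 USD: 28803 ≥ 182785 is false
  self-employed: yes → true
  debt-to-income ratio ≥ 14.6%: 58.4 ≥ 14.6 is true
  citizen or permanent resident: no → false
  NOT self-employed: yes → false
  down-payment percentage > 18.9%: 39.1 > 18.9 is true
  debt-to-income ratio < 63.2%: 58.4 < 63.2 is true
Combine:
[1.1] true OR false = true
[1.2] false AND false = false
[1.3.1.1] false OR false = false
[1.3.1] NOT false = true
[1.3] NOT true = false
[1] true OR false OR false = true
[2.1] false AND false = false
[2.2] true → true = true
[2.3] false AND true = false
[2] exactly-one(false, true, false) = true
[3.1.2.1] false OR false = false
[3.1.2] NOT false = true
[3.1] true AND true = true
[3.2] true AND true AND true = true
[3] true AND true = true
[root] true AND true AND true = true
Overall: true → approved

Approved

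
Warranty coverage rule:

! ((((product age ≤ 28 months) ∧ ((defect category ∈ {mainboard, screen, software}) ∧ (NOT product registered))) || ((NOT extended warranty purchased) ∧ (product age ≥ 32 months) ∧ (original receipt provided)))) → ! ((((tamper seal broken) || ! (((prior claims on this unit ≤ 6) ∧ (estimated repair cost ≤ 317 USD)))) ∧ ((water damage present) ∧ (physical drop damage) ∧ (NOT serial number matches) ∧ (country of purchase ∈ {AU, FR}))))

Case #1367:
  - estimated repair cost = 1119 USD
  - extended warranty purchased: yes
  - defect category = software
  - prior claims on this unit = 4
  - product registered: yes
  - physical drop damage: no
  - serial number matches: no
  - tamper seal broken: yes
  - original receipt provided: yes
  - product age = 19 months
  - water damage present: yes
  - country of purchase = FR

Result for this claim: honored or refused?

Honored

Atomic conditions:
  product age ≤ 28 months: 19 ≤ 28 is true
  defect category ∈ {mainboard, screen, software}: software is in the set → true
  NOT product registered: yes → false
  NOT extended warranty purchased: yes → false
  product age ≥ 32 months: 19 ≥ 32 is false
  original receipt provided: yes → true
  tamper seal broken: yes → true
  prior claims on this unit ≤ 6: 4 ≤ 6 is true
  estimated repair cost ≤ 317 USD: 1119 ≤ 317 is false
  water damage present: yes → true
  physical drop damage: no → false
  NOT serial number matches: no → true
  country of purchase ∈ {AU, FR}: FR is in the set → true
Combine:
[1.1.1.2] true AND false = false
[1.1.1] true AND false = false
[1.1.2] false AND false AND true = false
[1.1] false OR false = false
[1] NOT false = true
[2.1.1.2.1] true AND false = false
[2.1.1.2] NOT false = true
[2.1.1] true OR true = true
[2.1.2] true AND false AND true AND true = false
[2.1] true AND false = false
[2] NOT false = true
[root] true → true = true
Overall: true → honored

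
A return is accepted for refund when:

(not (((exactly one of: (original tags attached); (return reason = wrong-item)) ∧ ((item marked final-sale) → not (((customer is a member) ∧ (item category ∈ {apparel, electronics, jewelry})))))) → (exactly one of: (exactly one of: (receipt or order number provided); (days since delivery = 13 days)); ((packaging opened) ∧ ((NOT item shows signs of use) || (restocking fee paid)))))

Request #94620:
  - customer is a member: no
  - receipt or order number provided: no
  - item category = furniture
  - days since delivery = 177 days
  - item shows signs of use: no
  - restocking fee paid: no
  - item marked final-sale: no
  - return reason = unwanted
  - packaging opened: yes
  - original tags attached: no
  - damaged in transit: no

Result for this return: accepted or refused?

Atomic conditions:
  original tags attached: no → false
  return reason = wrong-item: unwanted == wrong-item is false
  item marked final-sale: no → false
  customer is a member: no → false
  item category ∈ {apparel, electronics, jewelry}: furniture is not in the set → false
  receipt or order number provided: no → false
  days since delivery = 13 days: 177 == 13 is false
  packaging opened: yes → true
  NOT item shows signs of use: no → true
  restocking fee paid: no → false
Combine:
[1.1.1] exactly-one(false, false) = false
[1.1.2.2.1] false AND false = false
[1.1.2.2] NOT false = true
[1.1.2] false → true (antecedent false ⇒ implication holds) = true
[1.1] false AND true = false
[1] NOT false = true
[2.1] exactly-one(false, false) = false
[2.2.2] true OR false = true
[2.2] true AND true = true
[2] exactly-one(false, true) = true
[root] true → true = true
Overall: true → accepted

Accepted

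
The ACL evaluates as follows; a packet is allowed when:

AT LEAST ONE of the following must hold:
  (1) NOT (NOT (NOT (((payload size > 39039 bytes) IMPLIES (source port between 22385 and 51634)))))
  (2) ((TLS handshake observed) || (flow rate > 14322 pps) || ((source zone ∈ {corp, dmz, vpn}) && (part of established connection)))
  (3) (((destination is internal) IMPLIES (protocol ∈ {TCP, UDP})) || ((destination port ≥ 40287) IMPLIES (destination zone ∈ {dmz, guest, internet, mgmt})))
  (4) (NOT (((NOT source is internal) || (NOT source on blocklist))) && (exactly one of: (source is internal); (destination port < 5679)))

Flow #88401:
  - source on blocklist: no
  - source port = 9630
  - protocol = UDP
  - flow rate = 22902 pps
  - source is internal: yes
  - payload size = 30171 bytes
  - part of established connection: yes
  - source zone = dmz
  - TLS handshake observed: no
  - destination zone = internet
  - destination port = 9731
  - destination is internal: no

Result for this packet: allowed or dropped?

Allowed

Atomic conditions:
  payload size > 39039 bytes: 30171 > 39039 is false
  source port between 22385 and 51634: 9630 in [22385, 51634] is false
  TLS handshake observed: no → false
  flow rate > 14322 pps: 22902 > 14322 is true
  source zone ∈ {corp, dmz, vpn}: dmz is in the set → true
  part of established connection: yes → true
  destination is internal: no → false
  protocol ∈ {TCP, UDP}: UDP is in the set → true
  destination port ≥ 40287: 9731 ≥ 40287 is false
  destination zone ∈ {dmz, guest, internet, mgmt}: internet is in the set → true
  NOT source is internal: yes → false
  NOT source on blocklist: no → true
  source is internal: yes → true
  destination port < 5679: 9731 < 5679 is false
Combine:
[1.1.1.1] false → false (antecedent false ⇒ implication holds) = true
[1.1.1] NOT true = false
[1.1] NOT false = true
[1] NOT true = false
[2.3] true AND true = true
[2] false OR true OR true = true
[3.1] false → true (antecedent false ⇒ implication holds) = true
[3.2] false → true (antecedent false ⇒ implication holds) = true
[3] true OR true = true
[4.1.1] false OR true = true
[4.1] NOT true = false
[4.2] exactly-one(true, false) = true
[4] false AND true = false
[root] false OR true OR true OR false = true
Overall: true → allowed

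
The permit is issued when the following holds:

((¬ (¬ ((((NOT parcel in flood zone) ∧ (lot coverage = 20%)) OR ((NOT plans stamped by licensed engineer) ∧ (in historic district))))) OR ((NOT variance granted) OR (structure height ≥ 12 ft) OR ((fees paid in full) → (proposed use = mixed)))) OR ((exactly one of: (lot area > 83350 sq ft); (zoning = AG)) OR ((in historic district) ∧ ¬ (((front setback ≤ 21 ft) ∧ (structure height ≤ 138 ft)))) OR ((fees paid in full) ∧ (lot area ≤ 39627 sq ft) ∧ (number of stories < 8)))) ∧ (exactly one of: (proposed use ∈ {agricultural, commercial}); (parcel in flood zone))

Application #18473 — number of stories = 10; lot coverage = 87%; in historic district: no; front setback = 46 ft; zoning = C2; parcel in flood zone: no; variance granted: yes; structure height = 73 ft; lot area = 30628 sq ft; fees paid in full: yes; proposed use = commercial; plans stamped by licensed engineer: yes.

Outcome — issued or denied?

Issued

Atomic conditions:
  NOT parcel in flood zone: no → true
  lot coverage = 20%: 87 == 20 is false
  NOT plans stamped by licensed engineer: yes → false
  in historic district: no → false
  NOT variance granted: yes → false
  structure height ≥ 12 ft: 73 ≥ 12 is true
  fees paid in full: yes → true
  proposed use = mixed: commercial == mixed is false
  lot area > 83350 sq ft: 30628 > 83350 is false
  zoning = AG: C2 == AG is false
  front setback ≤ 21 ft: 46 ≤ 21 is false
  structure height ≤ 138 ft: 73 ≤ 138 is true
  lot area ≤ 39627 sq ft: 30628 ≤ 39627 is true
  number of stories < 8: 10 < 8 is false
  proposed use ∈ {agricultural, commercial}: commercial is in the set → true
  parcel in flood zone: no → false
Combine:
[1.1.1.1.1.1] true AND false = false
[1.1.1.1.1.2] false AND false = false
[1.1.1.1.1] false OR false = false
[1.1.1.1] NOT false = true
[1.1.1] NOT true = false
[1.1.2.3] true → false = false
[1.1.2] false OR true OR false = true
[1.1] false OR true = true
[1.2.1] exactly-one(false, false) = false
[1.2.2.2.1] false AND true = false
[1.2.2.2] NOT false = true
[1.2.2] false AND true = false
[1.2.3] true AND true AND false = false
[1.2] false OR false OR false = false
[1] true OR false = true
[2] exactly-one(true, false) = true
[root] true AND true = true
Overall: true → issued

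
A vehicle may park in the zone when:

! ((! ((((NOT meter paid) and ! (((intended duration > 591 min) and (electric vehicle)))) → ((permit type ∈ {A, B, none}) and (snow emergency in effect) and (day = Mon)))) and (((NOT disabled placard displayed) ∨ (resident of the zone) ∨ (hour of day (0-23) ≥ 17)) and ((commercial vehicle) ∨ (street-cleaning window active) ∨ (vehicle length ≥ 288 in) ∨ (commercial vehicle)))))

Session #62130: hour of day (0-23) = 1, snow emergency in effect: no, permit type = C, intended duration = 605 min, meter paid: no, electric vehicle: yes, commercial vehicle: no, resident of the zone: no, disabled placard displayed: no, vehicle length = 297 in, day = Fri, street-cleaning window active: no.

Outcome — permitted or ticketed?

Atomic conditions:
  NOT meter paid: no → true
  intended duration > 591 min: 605 > 591 is true
  electric vehicle: yes → true
  permit type ∈ {A, B, none}: C is not in the set → false
  snow emergency in effect: no → false
  day = Mon: Fri == Mon is false
  NOT disabled placard displayed: no → true
  resident of the zone: no → false
  hour of day (0-23) ≥ 17: 1 ≥ 17 is false
  commercial vehicle: no → false
  street-cleaning window active: no → false
  vehicle length ≥ 288 in: 297 ≥ 288 is true
Combine:
[1.1.1.1.2.1] true AND true = true
[1.1.1.1.2] NOT true = false
[1.1.1.1] true AND false = false
[1.1.1.2] false AND false AND false = false
[1.1.1] false → false (antecedent false ⇒ implication holds) = true
[1.1] NOT true = false
[1.2.1] true OR false OR false = true
[1.2.2] false OR false OR true OR false = true
[1.2] true AND true = true
[1] false AND true = false
[root] NOT false = true
Overall: true → permitted

Permitted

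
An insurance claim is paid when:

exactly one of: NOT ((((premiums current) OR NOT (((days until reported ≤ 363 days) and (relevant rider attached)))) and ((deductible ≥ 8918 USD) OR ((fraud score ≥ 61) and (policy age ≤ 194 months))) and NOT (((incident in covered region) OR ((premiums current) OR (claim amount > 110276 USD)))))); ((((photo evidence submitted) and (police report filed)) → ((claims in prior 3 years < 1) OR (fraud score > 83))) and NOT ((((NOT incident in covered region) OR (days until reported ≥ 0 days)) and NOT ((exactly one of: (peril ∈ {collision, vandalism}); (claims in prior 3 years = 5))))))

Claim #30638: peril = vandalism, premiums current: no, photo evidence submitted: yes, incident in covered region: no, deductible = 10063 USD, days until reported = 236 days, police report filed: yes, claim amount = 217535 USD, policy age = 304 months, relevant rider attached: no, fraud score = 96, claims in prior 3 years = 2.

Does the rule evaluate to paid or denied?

Denied

Atomic conditions:
  premiums current: no → false
  days until reported ≤ 363 days: 236 ≤ 363 is true
  relevant rider attached: no → false
  deductible ≥ 8918 USD: 10063 ≥ 8918 is true
  fraud score ≥ 61: 96 ≥ 61 is true
  policy age ≤ 194 months: 304 ≤ 194 is false
  incident in covered region: no → false
  claim amount > 110276 USD: 217535 > 110276 is true
  photo evidence submitted: yes → true
  police report filed: yes → true
  claims in prior 3 years < 1: 2 < 1 is false
  fraud score > 83: 96 > 83 is true
  NOT incident in covered region: no → true
  days until reported ≥ 0 days: 236 ≥ 0 is true
  peril ∈ {collision, vandalism}: vandalism is in the set → true
  claims in prior 3 years = 5: 2 == 5 is false
Combine:
[1.1.1.2.1] true AND false = false
[1.1.1.2] NOT false = true
[1.1.1] false OR true = true
[1.1.2.2] true AND false = false
[1.1.2] true OR false = true
[1.1.3.1.2] false OR true = true
[1.1.3.1] false OR true = true
[1.1.3] NOT true = false
[1.1] true AND true AND false = false
[1] NOT false = true
[2.1.1] true AND true = true
[2.1.2] false OR true = true
[2.1] true → true = true
[2.2.1.1] true OR true = true
[2.2.1.2.1] exactly-one(true, false) = true
[2.2.1.2] NOT true = false
[2.2.1] true AND false = false
[2.2] NOT false = true
[2] true AND true = true
[root] exactly-one(true, true) = false
Overall: false → denied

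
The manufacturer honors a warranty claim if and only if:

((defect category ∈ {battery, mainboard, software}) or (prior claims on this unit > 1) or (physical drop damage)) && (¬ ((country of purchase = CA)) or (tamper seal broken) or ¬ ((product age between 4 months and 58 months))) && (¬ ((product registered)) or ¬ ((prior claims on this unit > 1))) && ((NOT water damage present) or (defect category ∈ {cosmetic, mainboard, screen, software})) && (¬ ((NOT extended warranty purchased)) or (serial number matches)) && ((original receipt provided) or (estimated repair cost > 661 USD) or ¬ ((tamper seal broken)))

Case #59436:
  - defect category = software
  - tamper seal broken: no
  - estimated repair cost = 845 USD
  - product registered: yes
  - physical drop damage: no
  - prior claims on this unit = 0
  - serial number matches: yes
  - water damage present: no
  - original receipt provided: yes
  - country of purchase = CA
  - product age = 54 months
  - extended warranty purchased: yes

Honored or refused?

Atomic conditions:
  defect category ∈ {battery, mainboard, software}: software is in the set → true
  prior claims on this unit > 1: 0 > 1 is false
  physical drop damage: no → false
  country of purchase = CA: CA == CA is true
  tamper seal broken: no → false
  product age between 4 months and 58 months: 54 in [4, 58] is true
  product registered: yes → true
  NOT water damage present: no → true
  defect category ∈ {cosmetic, mainboard, screen, software}: software is in the set → true
  NOT extended warranty purchased: yes → false
  serial number matches: yes → true
  original receipt provided: yes → true
  estimated repair cost > 661 USD: 845 > 661 is true
Combine:
[1] true OR false OR false = true
[2.1] NOT true = false
[2.3] NOT true = false
[2] false OR false OR false = false
[3.1] NOT true = false
[3.2] NOT false = true
[3] false OR true = true
[4] true OR true = true
[5.1] NOT false = true
[5] true OR true = true
[6.3] NOT false = true
[6] true OR true OR true = true
[root] true AND false AND true AND true AND true AND true = false
Overall: false → refused

Refused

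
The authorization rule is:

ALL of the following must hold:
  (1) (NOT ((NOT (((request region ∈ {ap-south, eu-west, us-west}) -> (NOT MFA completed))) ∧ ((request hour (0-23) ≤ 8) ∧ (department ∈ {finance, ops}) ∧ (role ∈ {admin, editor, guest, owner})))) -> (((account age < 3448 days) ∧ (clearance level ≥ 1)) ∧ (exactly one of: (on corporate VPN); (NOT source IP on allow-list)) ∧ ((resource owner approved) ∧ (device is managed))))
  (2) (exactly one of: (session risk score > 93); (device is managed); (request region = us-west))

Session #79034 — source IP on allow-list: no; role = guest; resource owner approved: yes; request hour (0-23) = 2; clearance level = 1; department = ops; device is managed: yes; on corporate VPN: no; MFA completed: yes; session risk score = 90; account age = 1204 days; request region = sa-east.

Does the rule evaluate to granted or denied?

Granted

Atomic conditions:
  request region ∈ {ap-south, eu-west, us-west}: sa-east is not in the set → false
  NOT MFA completed: yes → false
  request hour (0-23) ≤ 8: 2 ≤ 8 is true
  department ∈ {finance, ops}: ops is in the set → true
  role ∈ {admin, editor, guest, owner}: guest is in the set → true
  account age < 3448 days: 1204 < 3448 is true
  clearance level ≥ 1: 1 ≥ 1 is true
  on corporate VPN: no → false
  NOT source IP on allow-list: no → true
  resource owner approved: yes → true
  device is managed: yes → true
  session risk score > 93: 90 > 93 is false
  request region = us-west: sa-east == us-west is false
Combine:
[1.1.1.1.1] false → false (antecedent false ⇒ implication holds) = true
[1.1.1.1] NOT true = false
[1.1.1.2] true AND true AND true = true
[1.1.1] false AND true = false
[1.1] NOT false = true
[1.2.1] true AND true = true
[1.2.2] exactly-one(false, true) = true
[1.2.3] true AND true = true
[1.2] true AND true AND true = true
[1] true → true = true
[2] exactly-one(false, true, false) = true
[root] true AND true = true
Overall: true → granted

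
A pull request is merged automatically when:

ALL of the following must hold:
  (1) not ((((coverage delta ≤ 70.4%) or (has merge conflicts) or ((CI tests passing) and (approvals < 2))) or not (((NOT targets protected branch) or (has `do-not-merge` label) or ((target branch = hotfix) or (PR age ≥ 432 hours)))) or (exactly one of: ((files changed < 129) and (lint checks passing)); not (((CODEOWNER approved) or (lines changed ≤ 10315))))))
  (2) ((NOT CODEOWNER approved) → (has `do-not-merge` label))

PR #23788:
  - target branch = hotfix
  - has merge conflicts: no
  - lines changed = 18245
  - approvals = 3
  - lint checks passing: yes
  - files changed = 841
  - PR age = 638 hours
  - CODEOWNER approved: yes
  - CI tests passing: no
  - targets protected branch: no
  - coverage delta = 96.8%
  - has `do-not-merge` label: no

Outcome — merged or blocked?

Merged

Atomic conditions:
  coverage delta ≤ 70.4%: 96.8 ≤ 70.4 is false
  has merge conflicts: no → false
  CI tests passing: no → false
  approvals < 2: 3 < 2 is false
  NOT targets protected branch: no → true
  has `do-not-merge` label: no → false
  target branch = hotfix: hotfix == hotfix is true
  PR age ≥ 432 hours: 638 ≥ 432 is true
  files changed < 129: 841 < 129 is false
  lint checks passing: yes → true
  CODEOWNER approved: yes → true
  lines changed ≤ 10315: 18245 ≤ 10315 is false
  NOT CODEOWNER approved: yes → false
Combine:
[1.1.1.3] false AND false = false
[1.1.1] false OR false OR false = false
[1.1.2.1.3] true OR true = true
[1.1.2.1] true OR false OR true = true
[1.1.2] NOT true = false
[1.1.3.1] false AND true = false
[1.1.3.2.1] true OR false = true
[1.1.3.2] NOT true = false
[1.1.3] exactly-one(false, false) = false
[1.1] false OR false OR false = false
[1] NOT false = true
[2] false → false (antecedent false ⇒ implication holds) = true
[root] true AND true = true
Overall: true → merged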